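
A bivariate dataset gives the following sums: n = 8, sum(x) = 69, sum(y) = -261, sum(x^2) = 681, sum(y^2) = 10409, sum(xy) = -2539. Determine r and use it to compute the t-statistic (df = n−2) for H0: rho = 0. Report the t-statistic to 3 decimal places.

S_xy = nΣxy − ΣxΣy = 8·(-2539) − 69·(-261) = -20312 − (-18009) = -2303
S_xx = nΣx² − (Σx)² = 8·681 − 69² = 5448 − 4761 = 687
S_yy = nΣy² − (Σy)² = 8·10409 − (-261)² = 83272 − 68121 = 15151
r = S_xy / √(S_xx·S_yy) = -2303 / √(687·15151) = -2303 / √10408737 = -2303 / 3226.2574 = -0.7138
t = r·√(n−2)/√(1−r²) = -0.7138·√6 / √(1−0.509510) = -1.748446 / 0.700350 = -2.497

-2.497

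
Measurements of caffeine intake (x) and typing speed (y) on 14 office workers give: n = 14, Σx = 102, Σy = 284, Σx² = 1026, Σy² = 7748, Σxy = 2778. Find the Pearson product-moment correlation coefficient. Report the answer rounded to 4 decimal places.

Numerator: nΣxy − (Σx)(Σy) = 14·2778 − (102)(284) = 9924
Denominator: √[(nΣx²−(Σx)²)(nΣy²−(Σy)²)]
  nΣx²−(Σx)² = 14·1026 − 10404 = 3960;  nΣy²−(Σy)² = 14·7748 − 80656 = 27816
  √(3960·27816) = √110151360 = 10495.3018
r = 9924 / 10495.3018 = 0.9456

0.9456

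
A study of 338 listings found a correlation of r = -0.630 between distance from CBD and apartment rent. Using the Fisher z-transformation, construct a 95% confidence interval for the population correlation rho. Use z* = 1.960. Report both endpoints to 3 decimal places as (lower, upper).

(-0.690, -0.561)

z_r = atanh(-0.630) = -0.741416;  SE = 1/√(n−3) = 1/√335 = 0.054636
z-limits: -0.741416 ± 1.960·0.054636 = -0.741416 ± 0.107087 = [-0.848503, -0.634329]
ρ-limits: (tanh -0.848503, tanh -0.634329) = (-0.690, -0.561)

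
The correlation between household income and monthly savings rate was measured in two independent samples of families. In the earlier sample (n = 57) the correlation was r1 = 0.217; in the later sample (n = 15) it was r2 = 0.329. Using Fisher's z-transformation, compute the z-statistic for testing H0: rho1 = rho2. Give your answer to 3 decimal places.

z1 = atanh(0.217) = 0.220506,  z2 = atanh(0.329) = 0.341706
SE = √(1/(n1−3) + 1/(n2−3)) = √(1/54 + 1/12) = √(0.0185185 + 0.0833333) = √0.1018518 = 0.319142
z = (z1 − z2)/SE = (0.220506 − 0.341706) / 0.319142 = -0.121200 / 0.319142 = -0.380

-0.380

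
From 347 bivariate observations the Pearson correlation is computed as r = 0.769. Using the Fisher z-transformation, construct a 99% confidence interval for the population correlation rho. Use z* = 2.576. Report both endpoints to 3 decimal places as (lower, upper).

(0.706, 0.820)

Fisher z: z_r = atanh(r) = ½·ln((1+0.769)/(1−0.769)) = 1.017876
SE(z) = 1/√(n−3) = 1/√344 = 0.053916
99% ⇒ z* = 2.576; margin = 2.576·0.053916 = 0.138888
CI on z-scale: (0.878988, 1.156764)
Back-transform: tanh(0.878988) = 0.705912, tanh(1.156764) = 0.819982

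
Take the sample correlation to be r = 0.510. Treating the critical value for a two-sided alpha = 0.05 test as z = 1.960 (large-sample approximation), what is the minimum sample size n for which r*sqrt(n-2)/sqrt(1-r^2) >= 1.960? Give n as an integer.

13

Need r·√(n−2)/√(1−r²) ≥ 1.960
√(n−2) ≥ 1.960·√(1−0.260100) / 0.510 = 1.960·0.860174 / 0.510 = 3.3058
n−2 ≥ 10.9283  ⇒  n ≥ 12.9283
Smallest integer n = 13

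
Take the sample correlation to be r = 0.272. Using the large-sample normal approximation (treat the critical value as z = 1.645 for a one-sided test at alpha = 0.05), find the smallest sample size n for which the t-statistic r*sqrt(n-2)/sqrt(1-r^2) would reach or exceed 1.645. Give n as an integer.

36

r√(n−2)/√(1−r²) ≥ 1.645  ⇔  n−2 ≥ (1.645)²·(1−r²)/r²
(1−r²)/r² = (1−0.073984)/0.073984 = 12.5164
n ≥ 2 + 2.706025·12.5164 = 2 + 33.8697 = 35.8697
⌈35.8697⌉ = 36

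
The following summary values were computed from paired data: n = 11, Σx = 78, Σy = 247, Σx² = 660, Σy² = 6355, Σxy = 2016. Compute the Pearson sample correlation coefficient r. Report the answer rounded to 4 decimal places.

S_xy = nΣxy − ΣxΣy = 11·2016 − 78·247 = 22176 − 19266 = 2910
S_xx = nΣx² − (Σx)² = 11·660 − 78² = 7260 − 6084 = 1176
S_yy = nΣy² − (Σy)² = 11·6355 − 247² = 69905 − 61009 = 8896
r = S_xy / √(S_xx·S_yy) = 2910 / √(1176·8896) = 2910 / √10461696 = 2910 / 3234.4545 = 0.8997

0.8997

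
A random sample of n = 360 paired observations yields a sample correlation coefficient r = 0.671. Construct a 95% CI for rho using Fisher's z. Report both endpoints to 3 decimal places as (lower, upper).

(0.610, 0.724)

Fisher z: z_r = atanh(r) = ½·ln((1+0.671)/(1−0.671)) = 0.812560
SE(z) = 1/√(n−3) = 1/√357 = 0.052926
95% ⇒ z* = 1.960; margin = 1.960·0.052926 = 0.103735
CI on z-scale: (0.708825, 0.916295)
Back-transform: tanh(0.708825) = 0.609939, tanh(0.916295) = 0.724140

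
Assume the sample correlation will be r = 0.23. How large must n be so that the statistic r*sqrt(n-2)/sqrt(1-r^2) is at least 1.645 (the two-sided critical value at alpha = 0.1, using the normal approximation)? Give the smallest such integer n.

Need r·√(n−2)/√(1−r²) ≥ 1.645
√(n−2) ≥ 1.645·√(1−0.0529) / 0.23 = 1.645·0.973191 / 0.23 = 6.9604
n−2 ≥ 48.4472  ⇒  n ≥ 50.4472
Smallest integer n = 51

51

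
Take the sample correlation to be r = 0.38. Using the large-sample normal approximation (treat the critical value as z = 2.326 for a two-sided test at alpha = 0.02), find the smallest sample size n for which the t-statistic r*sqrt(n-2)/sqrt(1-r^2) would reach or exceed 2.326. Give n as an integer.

r√(n−2)/√(1−r²) ≥ 2.326  ⇔  n−2 ≥ (2.326)²·(1−r²)/r²
(1−r²)/r² = (1−0.1444)/0.1444 = 5.9252
n ≥ 2 + 5.410276·5.9252 = 2 + 32.0570 = 34.0570
⌈34.0570⌉ = 35

35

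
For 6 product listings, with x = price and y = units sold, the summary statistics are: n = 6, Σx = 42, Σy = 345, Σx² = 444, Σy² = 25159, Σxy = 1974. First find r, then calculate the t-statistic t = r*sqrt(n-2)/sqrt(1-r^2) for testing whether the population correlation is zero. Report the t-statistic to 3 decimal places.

-1.135

Numerator: nΣxy − (Σx)(Σy) = 6·1974 − (42)(345) = -2646
Denominator: √[(nΣx²−(Σx)²)(nΣy²−(Σy)²)]
  nΣx²−(Σx)² = 6·444 − 1764 = 900;  nΣy²−(Σy)² = 6·25159 − 119025 = 31929
  √(900·31929) = √28736100 = 5360.6063
r = -2646 / 5360.6063 = -0.4936
t = r·√(n−2)/√(1−r²) = -0.4936·√4 / √(1−0.243641) = -0.987200 / 0.869689 = -1.135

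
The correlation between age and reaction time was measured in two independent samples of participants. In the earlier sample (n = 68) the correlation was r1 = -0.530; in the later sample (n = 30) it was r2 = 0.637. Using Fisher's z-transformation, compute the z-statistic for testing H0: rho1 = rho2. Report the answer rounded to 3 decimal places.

Fisher z-transforms: z1 = atanh(-0.530) = -0.590145, z2 = atanh(0.637) = 0.753109; difference d = -1.343254
Var(d) = 1/65 + 1/27 = 0.0153846 + 0.0370370 = 0.0524216
z = d/√Var(d) = -1.343254 / √0.0524216 = -1.343254 / 0.228958 = -5.867

-5.867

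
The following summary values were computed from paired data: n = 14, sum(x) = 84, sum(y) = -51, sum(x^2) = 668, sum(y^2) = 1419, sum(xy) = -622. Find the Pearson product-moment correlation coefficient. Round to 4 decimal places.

S_xy = nΣxy − ΣxΣy = 14·(-622) − 84·(-51) = -8708 − (-4284) = -4424
S_xx = nΣx² − (Σx)² = 14·668 − 84² = 9352 − 7056 = 2296
S_yy = nΣy² − (Σy)² = 14·1419 − (-51)² = 19866 − 2601 = 17265
r = S_xy / √(S_xx·S_yy) = -4424 / √(2296·17265) = -4424 / √39640440 = -4424 / 6296.0654 = -0.7027

-0.7027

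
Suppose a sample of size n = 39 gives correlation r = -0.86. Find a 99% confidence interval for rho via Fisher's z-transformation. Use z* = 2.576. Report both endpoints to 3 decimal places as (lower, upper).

Fisher z: z_r = atanh(r) = ½·ln((1+(-0.86))/(1−(-0.86))) = -1.293345
SE(z) = 1/√(n−3) = 1/√36 = 0.166667
99% ⇒ z* = 2.576; margin = 2.576·0.166667 = 0.429334
CI on z-scale: (-1.722679, -0.864011)
Back-transform: tanh(-1.722679) = -0.938185, tanh(-0.864011) = -0.698318

(-0.938, -0.698)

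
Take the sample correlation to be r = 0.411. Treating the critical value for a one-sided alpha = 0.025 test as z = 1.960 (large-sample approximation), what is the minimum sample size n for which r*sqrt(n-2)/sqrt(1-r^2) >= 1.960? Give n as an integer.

21

r√(n−2)/√(1−r²) ≥ 1.960  ⇔  n−2 ≥ (1.960)²·(1−r²)/r²
(1−r²)/r² = (1−0.168921)/0.168921 = 4.9199
n ≥ 2 + 3.8416·4.9199 = 2 + 18.9003 = 20.9003
⌈20.9003⌉ = 21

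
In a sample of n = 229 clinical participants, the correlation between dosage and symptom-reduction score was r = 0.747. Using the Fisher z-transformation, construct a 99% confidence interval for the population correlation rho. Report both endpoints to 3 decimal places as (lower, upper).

(0.661, 0.814)

Fisher z: z_r = atanh(r) = ½·ln((1+0.747)/(1−0.747)) = 0.966133
SE(z) = 1/√(n−3) = 1/√226 = 0.066519
99% ⇒ z* = 2.576; margin = 2.576·0.066519 = 0.171353
CI on z-scale: (0.794780, 1.137486)
Back-transform: tanh(0.794780) = 0.661108, tanh(1.137486) = 0.813566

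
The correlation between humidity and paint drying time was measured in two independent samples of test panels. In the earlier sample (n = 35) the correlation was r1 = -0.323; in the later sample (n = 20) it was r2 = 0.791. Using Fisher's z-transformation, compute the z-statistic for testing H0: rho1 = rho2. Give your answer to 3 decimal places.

Fisher z-transforms: z1 = atanh(-0.323) = -0.334993, z2 = atanh(0.791) = 1.074098; difference d = -1.409091
Var(d) = 1/32 + 1/17 = 0.0312500 + 0.0588235 = 0.0900735
z = d/√Var(d) = -1.409091 / √0.0900735 = -1.409091 / 0.300122 = -4.695

-4.695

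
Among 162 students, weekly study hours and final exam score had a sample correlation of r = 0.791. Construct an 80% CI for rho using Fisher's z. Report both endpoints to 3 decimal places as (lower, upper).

Fisher z: z_r = atanh(r) = ½·ln((1+0.791)/(1−0.791)) = 1.074098
SE(z) = 1/√(n−3) = 1/√159 = 0.079305
80% ⇒ z* = 1.282; margin = 1.282·0.079305 = 0.101669
CI on z-scale: (0.972429, 1.175767)
Back-transform: tanh(0.972429) = 0.749770, tanh(1.175767) = 0.826112

(0.750, 0.826)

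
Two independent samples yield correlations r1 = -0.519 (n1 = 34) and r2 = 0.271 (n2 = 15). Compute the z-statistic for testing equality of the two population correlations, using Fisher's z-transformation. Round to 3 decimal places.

-2.509

z1 = atanh(-0.519) = -0.574970,  z2 = atanh(0.271) = 0.277943
SE = √(1/(n1−3) + 1/(n2−3)) = √(1/31 + 1/12) = √(0.0322581 + 0.0833333) = √0.1155914 = 0.339987
z = (z1 − z2)/SE = (-0.574970 − 0.277943) / 0.339987 = -0.852913 / 0.339987 = -2.509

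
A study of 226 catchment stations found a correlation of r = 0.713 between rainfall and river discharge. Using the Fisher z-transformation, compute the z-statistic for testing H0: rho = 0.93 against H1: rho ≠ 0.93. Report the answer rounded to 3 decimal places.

-11.426

z_r = atanh(0.713) = 0.893260,  z_0 = atanh(0.93) = 1.658390
SE = 1/√(n−3) = 1/√223 = 0.066965
z = (z_r − z_0)/SE = (0.893260 − 1.658390) / 0.066965 = -0.765130 / 0.066965 = -11.426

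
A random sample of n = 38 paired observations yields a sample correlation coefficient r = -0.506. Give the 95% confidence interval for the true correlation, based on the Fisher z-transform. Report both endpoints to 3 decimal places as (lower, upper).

(-0.711, -0.222)

z_r = atanh(-0.506) = -0.557338;  SE = 1/√(n−3) = 1/√35 = 0.169031
z-limits: -0.557338 ± 1.960·0.169031 = -0.557338 ± 0.331301 = [-0.888639, -0.226037]
ρ-limits: (tanh -0.888639, tanh -0.226037) = (-0.711, -0.222)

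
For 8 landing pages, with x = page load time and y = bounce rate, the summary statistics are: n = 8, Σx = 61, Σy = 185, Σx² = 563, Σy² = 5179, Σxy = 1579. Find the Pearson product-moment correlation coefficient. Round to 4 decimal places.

Numerator: nΣxy − (Σx)(Σy) = 8·1579 − (61)(185) = 1347
Denominator: √[(nΣx²−(Σx)²)(nΣy²−(Σy)²)]
  nΣx²−(Σx)² = 8·563 − 3721 = 783;  nΣy²−(Σy)² = 8·5179 − 34225 = 7207
  √(783·7207) = √5643081 = 2375.5170
r = 1347 / 2375.5170 = 0.5670

0.5670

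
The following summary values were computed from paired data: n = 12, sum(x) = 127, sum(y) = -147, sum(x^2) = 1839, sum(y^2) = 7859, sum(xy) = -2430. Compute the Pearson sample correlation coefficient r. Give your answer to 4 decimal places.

-0.5049

S_xy = nΣxy − ΣxΣy = 12·(-2430) − 127·(-147) = -29160 − (-18669) = -10491
S_xx = nΣx² − (Σx)² = 12·1839 − 127² = 22068 − 16129 = 5939
S_yy = nΣy² − (Σy)² = 12·7859 − (-147)² = 94308 − 21609 = 72699
r = S_xy / √(S_xx·S_yy) = -10491 / √(5939·72699) = -10491 / √431759361 = -10491 / 20778.8200 = -0.5049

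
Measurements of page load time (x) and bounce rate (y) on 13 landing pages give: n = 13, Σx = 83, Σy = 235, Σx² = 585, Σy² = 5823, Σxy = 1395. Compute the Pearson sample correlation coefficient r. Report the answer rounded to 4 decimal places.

-0.3578

S_xy = nΣxy − ΣxΣy = 13·1395 − 83·235 = 18135 − 19505 = -1370
S_xx = nΣx² − (Σx)² = 13·585 − 83² = 7605 − 6889 = 716
S_yy = nΣy² − (Σy)² = 13·5823 − 235² = 75699 − 55225 = 20474
r = S_xy / √(S_xx·S_yy) = -1370 / √(716·20474) = -1370 / √14659384 = -1370 / 3828.7575 = -0.3578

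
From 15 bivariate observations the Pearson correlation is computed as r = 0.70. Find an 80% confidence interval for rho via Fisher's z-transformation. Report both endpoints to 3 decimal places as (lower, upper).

Fisher z: z_r = atanh(r) = ½·ln((1+0.70)/(1−0.70)) = 0.867301
SE(z) = 1/√(n−3) = 1/√12 = 0.288675
80% ⇒ z* = 1.282; margin = 1.282·0.288675 = 0.370081
CI on z-scale: (0.497220, 1.237382)
Back-transform: tanh(0.497220) = 0.459928, tanh(1.237382) = 0.844707

(0.460, 0.845)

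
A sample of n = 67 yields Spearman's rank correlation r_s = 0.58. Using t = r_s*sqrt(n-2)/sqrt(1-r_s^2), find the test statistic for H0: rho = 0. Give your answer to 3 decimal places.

1 − r_s² = 1 − 0.3364 = 0.6636;  √(1−r_s²) = 0.814616
√(n−2) = √65 = 8.062258
t = r_s·√(n−2)/√(1−r_s²) = 0.58 · 8.062258 / 0.814616 = 5.740

5.740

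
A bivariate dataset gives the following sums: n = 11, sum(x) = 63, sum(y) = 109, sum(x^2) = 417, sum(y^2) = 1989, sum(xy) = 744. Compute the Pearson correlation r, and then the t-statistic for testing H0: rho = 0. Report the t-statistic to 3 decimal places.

1.874

Numerator: nΣxy − (Σx)(Σy) = 11·744 − (63)(109) = 1317
Denominator: √[(nΣx²−(Σx)²)(nΣy²−(Σy)²)]
  nΣx²−(Σx)² = 11·417 − 3969 = 618;  nΣy²−(Σy)² = 11·1989 − 11881 = 9998
  √(618·9998) = √6178764 = 2485.7120
r = 1317 / 2485.7120 = 0.5298
t = r·√(n−2)/√(1−r²) = 0.5298·√9 / √(1−0.280688) = 1.589400 / 0.848123 = 1.874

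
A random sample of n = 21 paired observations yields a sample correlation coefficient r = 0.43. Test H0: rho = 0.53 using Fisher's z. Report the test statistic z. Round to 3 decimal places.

-0.553

Fisher z: atanh(0.43) = 0.459897, atanh(0.53) = 0.590145
z = (z_r − z_0)·√(n−3) = (0.459897 − 0.590145)·√18 = -0.130248 · 4.242641 = -0.553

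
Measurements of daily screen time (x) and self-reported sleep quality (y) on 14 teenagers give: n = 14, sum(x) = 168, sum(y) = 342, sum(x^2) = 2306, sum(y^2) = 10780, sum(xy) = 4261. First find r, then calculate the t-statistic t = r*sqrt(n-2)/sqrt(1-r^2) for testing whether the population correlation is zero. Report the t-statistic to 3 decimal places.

S_xy = nΣxy − ΣxΣy = 14·4261 − 168·342 = 59654 − 57456 = 2198
S_xx = nΣx² − (Σx)² = 14·2306 − 168² = 32284 − 28224 = 4060
S_yy = nΣy² − (Σy)² = 14·10780 − 342² = 150920 − 116964 = 33956
r = S_xy / √(S_xx·S_yy) = 2198 / √(4060·33956) = 2198 / √137861360 = 2198 / 11741.4377 = 0.1872
t = r·√(n−2)/√(1−r²) = 0.1872·√12 / √(1−0.035044) = 0.648480 / 0.982322 = 0.660

0.660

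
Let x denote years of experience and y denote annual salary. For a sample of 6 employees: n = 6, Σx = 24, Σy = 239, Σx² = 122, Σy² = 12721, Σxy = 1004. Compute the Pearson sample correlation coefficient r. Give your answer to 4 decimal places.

Numerator: nΣxy − (Σx)(Σy) = 6·1004 − (24)(239) = 288
Denominator: √[(nΣx²−(Σx)²)(nΣy²−(Σy)²)]
  nΣx²−(Σx)² = 6·122 − 576 = 156;  nΣy²−(Σy)² = 6·12721 − 57121 = 19205
  √(156·19205) = √2995980 = 1730.8899
r = 288 / 1730.8899 = 0.1664

0.1664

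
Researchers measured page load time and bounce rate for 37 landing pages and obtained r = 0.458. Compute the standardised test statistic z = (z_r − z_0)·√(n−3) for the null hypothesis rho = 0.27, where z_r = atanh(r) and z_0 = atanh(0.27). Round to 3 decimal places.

1.271

z_r = atanh(0.458) = 0.494777,  z_0 = atanh(0.27) = 0.276864
SE = 1/√(n−3) = 1/√34 = 0.171499
z = (z_r − z_0)/SE = (0.494777 − 0.276864) / 0.171499 = 0.217913 / 0.171499 = 1.271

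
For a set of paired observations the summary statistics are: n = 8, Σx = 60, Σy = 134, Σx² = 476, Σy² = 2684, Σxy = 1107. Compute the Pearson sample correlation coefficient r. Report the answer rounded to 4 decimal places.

0.9542

S_xy = nΣxy − ΣxΣy = 8·1107 − 60·134 = 8856 − 8040 = 816
S_xx = nΣx² − (Σx)² = 8·476 − 60² = 3808 − 3600 = 208
S_yy = nΣy² − (Σy)² = 8·2684 − 134² = 21472 − 17956 = 3516
r = S_xy / √(S_xx·S_yy) = 816 / √(208·3516) = 816 / √731328 = 816 / 855.1772 = 0.9542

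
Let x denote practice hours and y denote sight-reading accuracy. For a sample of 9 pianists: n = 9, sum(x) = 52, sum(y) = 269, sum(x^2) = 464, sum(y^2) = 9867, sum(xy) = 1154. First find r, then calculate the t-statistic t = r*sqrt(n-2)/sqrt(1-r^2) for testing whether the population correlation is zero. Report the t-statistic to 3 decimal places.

-2.844

Numerator: nΣxy − (Σx)(Σy) = 9·1154 − (52)(269) = -3602
Denominator: √[(nΣx²−(Σx)²)(nΣy²−(Σy)²)]
  nΣx²−(Σx)² = 9·464 − 2704 = 1472;  nΣy²−(Σy)² = 9·9867 − 72361 = 16442
  √(1472·16442) = √24202624 = 4919.6162
r = -3602 / 4919.6162 = -0.7322
t = r·√(n−2)/√(1−r²) = -0.7322·√7 / √(1−0.536117) = -1.937219 / 0.681090 = -2.844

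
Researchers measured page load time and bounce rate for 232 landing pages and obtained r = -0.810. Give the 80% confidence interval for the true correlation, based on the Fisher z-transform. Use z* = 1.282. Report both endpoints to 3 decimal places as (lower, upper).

(-0.837, -0.779)

z_r = atanh(-0.810) = -1.127029;  SE = 1/√(n−3) = 1/√229 = 0.066082
z-limits: -1.127029 ± 1.282·0.066082 = -1.127029 ± 0.084717 = [-1.211746, -1.042312]
ρ-limits: (tanh -1.211746, tanh -1.042312) = (-0.837, -0.779)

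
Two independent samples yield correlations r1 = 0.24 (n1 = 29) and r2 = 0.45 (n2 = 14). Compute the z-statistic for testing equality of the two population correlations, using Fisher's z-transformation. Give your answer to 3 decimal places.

Fisher z-transforms: z1 = atanh(0.24) = 0.244774, z2 = atanh(0.45) = 0.484700; difference d = -0.239926
Var(d) = 1/26 + 1/11 = 0.0384615 + 0.0909091 = 0.1293706
z = d/√Var(d) = -0.239926 / √0.1293706 = -0.239926 / 0.359681 = -0.667

-0.667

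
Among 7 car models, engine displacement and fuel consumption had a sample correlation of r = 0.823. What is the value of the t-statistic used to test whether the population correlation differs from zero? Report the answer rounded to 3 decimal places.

3.240

t = r·√(n−2) / √(1−r²) with r = 0.823, n = 7
  = 0.823·√5 / √(1 − 0.677329)
  = 0.823·2.236068 / 0.568041
  = 1.840284 / 0.568041 = 3.240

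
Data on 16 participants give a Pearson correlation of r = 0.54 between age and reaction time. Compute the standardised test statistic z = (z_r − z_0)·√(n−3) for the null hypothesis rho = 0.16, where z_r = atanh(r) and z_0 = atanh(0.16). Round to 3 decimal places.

1.596

Fisher z: atanh(0.54) = 0.604156, atanh(0.16) = 0.161387
z = (z_r − z_0)·√(n−3) = (0.604156 − 0.161387)·√13 = 0.442769 · 3.605551 = 1.596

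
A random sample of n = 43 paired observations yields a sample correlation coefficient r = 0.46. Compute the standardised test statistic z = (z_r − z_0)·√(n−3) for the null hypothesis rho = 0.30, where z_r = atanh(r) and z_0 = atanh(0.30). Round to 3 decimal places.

Fisher z: atanh(0.46) = 0.497311, atanh(0.30) = 0.309520
z = (z_r − z_0)·√(n−3) = (0.497311 − 0.309520)·√40 = 0.187791 · 6.324555 = 1.188

1.188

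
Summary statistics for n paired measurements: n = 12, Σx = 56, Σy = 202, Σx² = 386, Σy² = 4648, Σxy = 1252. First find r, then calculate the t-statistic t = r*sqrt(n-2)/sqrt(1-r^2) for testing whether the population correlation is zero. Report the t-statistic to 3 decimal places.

3.998

S_xy = nΣxy − ΣxΣy = 12·1252 − 56·202 = 15024 − 11312 = 3712
S_xx = nΣx² − (Σx)² = 12·386 − 56² = 4632 − 3136 = 1496
S_yy = nΣy² − (Σy)² = 12·4648 − 202² = 55776 − 40804 = 14972
r = S_xy / √(S_xx·S_yy) = 3712 / √(1496·14972) = 3712 / √22398112 = 3712 / 4732.6644 = 0.7843
t = r·√(n−2)/√(1−r²) = 0.7843·√10 / √(1−0.615126) = 2.480174 / 0.620382 = 3.998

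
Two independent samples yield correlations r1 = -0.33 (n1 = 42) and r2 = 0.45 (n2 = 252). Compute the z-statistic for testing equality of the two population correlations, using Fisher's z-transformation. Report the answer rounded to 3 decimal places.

z1 = atanh(-0.33) = -0.342828,  z2 = atanh(0.45) = 0.484700
SE = √(1/(n1−3) + 1/(n2−3)) = √(1/39 + 1/249) = √(0.0256410 + 0.0040161) = √0.0296571 = 0.172212
z = (z1 − z2)/SE = (-0.342828 − 0.484700) / 0.172212 = -0.827528 / 0.172212 = -4.805

-4.805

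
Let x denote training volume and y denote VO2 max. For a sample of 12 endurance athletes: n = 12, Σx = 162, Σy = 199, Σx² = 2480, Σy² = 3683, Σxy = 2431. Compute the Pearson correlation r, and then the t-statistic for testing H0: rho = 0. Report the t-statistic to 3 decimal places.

S_xy = nΣxy − ΣxΣy = 12·2431 − 162·199 = 29172 − 32238 = -3066
S_xx = nΣx² − (Σx)² = 12·2480 − 162² = 29760 − 26244 = 3516
S_yy = nΣy² − (Σy)² = 12·3683 − 199² = 44196 − 39601 = 4595
r = S_xy / √(S_xx·S_yy) = -3066 / √(3516·4595) = -3066 / √16156020 = -3066 / 4019.4552 = -0.7628
t = r·√(n−2)/√(1−r²) = -0.7628·√10 / √(1−0.581864) = -2.412185 / 0.646634 = -3.730

-3.730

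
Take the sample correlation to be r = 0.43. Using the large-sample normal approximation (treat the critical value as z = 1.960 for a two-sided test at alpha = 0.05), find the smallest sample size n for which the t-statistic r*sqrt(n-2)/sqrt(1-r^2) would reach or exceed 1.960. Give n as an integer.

r√(n−2)/√(1−r²) ≥ 1.960  ⇔  n−2 ≥ (1.960)²·(1−r²)/r²
(1−r²)/r² = (1−0.1849)/0.1849 = 4.4083
n ≥ 2 + 3.8416·4.4083 = 2 + 16.9349 = 18.9349
⌈18.9349⌉ = 19

19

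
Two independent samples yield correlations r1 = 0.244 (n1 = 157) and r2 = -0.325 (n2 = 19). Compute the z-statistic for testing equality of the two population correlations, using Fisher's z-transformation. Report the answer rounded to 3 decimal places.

z1 = atanh(0.244) = 0.249023,  z2 = atanh(-0.325) = -0.337228
SE = √(1/(n1−3) + 1/(n2−3)) = √(1/154 + 1/16) = √(0.0064935 + 0.0625000) = √0.0689935 = 0.262666
z = (z1 − z2)/SE = (0.249023 − (-0.337228)) / 0.262666 = 0.586251 / 0.262666 = 2.232

2.232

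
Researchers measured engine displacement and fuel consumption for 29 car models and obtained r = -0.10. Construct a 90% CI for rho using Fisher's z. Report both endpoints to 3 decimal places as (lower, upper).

(-0.399, 0.219)

Fisher z: z_r = atanh(r) = ½·ln((1+(-0.10))/(1−(-0.10))) = -0.100335
SE(z) = 1/√(n−3) = 1/√26 = 0.196116
90% ⇒ z* = 1.645; margin = 1.645·0.196116 = 0.322611
CI on z-scale: (-0.422946, 0.222276)
Back-transform: tanh(-0.422946) = -0.399409, tanh(0.222276) = 0.218686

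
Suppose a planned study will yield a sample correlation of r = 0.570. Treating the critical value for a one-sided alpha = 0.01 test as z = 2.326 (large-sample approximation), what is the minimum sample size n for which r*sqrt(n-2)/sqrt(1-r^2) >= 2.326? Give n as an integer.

14

Need r·√(n−2)/√(1−r²) ≥ 2.326
√(n−2) ≥ 2.326·√(1−0.324900) / 0.570 = 2.326·0.821645 / 0.570 = 3.3529
n−2 ≥ 11.2419  ⇒  n ≥ 13.2419
Smallest integer n = 14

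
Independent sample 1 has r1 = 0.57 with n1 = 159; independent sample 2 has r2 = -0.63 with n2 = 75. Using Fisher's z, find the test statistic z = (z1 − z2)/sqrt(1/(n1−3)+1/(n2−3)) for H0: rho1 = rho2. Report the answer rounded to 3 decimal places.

Fisher z-transforms: z1 = atanh(0.57) = 0.647523, z2 = atanh(-0.63) = -0.741416; difference d = 1.388939
Var(d) = 1/156 + 1/72 = 0.0064103 + 0.0138889 = 0.0202992
z = d/√Var(d) = 1.388939 / √0.0202992 = 1.388939 / 0.142475 = 9.749

9.749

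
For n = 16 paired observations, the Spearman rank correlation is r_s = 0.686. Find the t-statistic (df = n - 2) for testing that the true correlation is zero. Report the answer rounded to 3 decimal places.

3.528

t = r_s·√(n−2) / √(1−r_s²) with r_s = 0.686, n = 16
  = 0.686·√14 / √(1 − 0.470596)
  = 0.686·3.741657 / 0.727602
  = 2.566777 / 0.727602 = 3.528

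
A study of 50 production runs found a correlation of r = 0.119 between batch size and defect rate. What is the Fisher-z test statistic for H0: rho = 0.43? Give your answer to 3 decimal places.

z_r = atanh(0.119) = 0.119567,  z_0 = atanh(0.43) = 0.459897
SE = 1/√(n−3) = 1/√47 = 0.145865
z = (z_r − z_0)/SE = (0.119567 − 0.459897) / 0.145865 = -0.340330 / 0.145865 = -2.333

-2.333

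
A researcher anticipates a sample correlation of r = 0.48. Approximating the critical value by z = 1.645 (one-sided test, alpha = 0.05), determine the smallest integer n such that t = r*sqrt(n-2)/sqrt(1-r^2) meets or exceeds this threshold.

12

Need r·√(n−2)/√(1−r²) ≥ 1.645
√(n−2) ≥ 1.645·√(1−0.2304) / 0.48 = 1.645·0.877268 / 0.48 = 3.0065
n−2 ≥ 9.0390  ⇒  n ≥ 11.0390
Smallest integer n = 12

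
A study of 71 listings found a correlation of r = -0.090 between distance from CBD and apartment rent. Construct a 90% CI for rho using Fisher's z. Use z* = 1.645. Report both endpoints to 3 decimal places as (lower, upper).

Fisher z: z_r = atanh(r) = ½·ln((1+(-0.090))/(1−(-0.090))) = -0.090244
SE(z) = 1/√(n−3) = 1/√68 = 0.121268
90% ⇒ z* = 1.645; margin = 1.645·0.121268 = 0.199486
CI on z-scale: (-0.289730, 0.109242)
Back-transform: tanh(-0.289730) = -0.281886, tanh(0.109242) = 0.108810

(-0.282, 0.109)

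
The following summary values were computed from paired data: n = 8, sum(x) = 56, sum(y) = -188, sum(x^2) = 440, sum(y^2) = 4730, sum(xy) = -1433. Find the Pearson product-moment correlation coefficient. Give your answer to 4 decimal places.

-0.9561

S_xy = nΣxy − ΣxΣy = 8·(-1433) − 56·(-188) = -11464 − (-10528) = -936
S_xx = nΣx² − (Σx)² = 8·440 − 56² = 3520 − 3136 = 384
S_yy = nΣy² − (Σy)² = 8·4730 − (-188)² = 37840 − 35344 = 2496
r = S_xy / √(S_xx·S_yy) = -936 / √(384·2496) = -936 / √958464 = -936 / 979.0117 = -0.9561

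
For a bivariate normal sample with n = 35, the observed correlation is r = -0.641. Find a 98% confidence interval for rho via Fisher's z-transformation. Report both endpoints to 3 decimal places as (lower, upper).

z_r = atanh(-0.641) = -0.759869;  SE = 1/√(n−3) = 1/√32 = 0.176777
z-limits: -0.759869 ± 2.326·0.176777 = -0.759869 ± 0.411183 = [-1.171052, -0.348686]
ρ-limits: (tanh -1.171052, tanh -0.348686) = (-0.825, -0.335)

(-0.825, -0.335)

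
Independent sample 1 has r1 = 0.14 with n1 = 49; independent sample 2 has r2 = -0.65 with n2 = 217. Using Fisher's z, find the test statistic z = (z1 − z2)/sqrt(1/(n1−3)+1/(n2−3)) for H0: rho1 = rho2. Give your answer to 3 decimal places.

5.638

z1 = atanh(0.14) = 0.140926,  z2 = atanh(-0.65) = -0.775299
SE = √(1/(n1−3) + 1/(n2−3)) = √(1/46 + 1/214) = √(0.0217391 + 0.0046729) = √0.0264120 = 0.162518
z = (z1 − z2)/SE = (0.140926 − (-0.775299)) / 0.162518 = 0.916225 / 0.162518 = 5.638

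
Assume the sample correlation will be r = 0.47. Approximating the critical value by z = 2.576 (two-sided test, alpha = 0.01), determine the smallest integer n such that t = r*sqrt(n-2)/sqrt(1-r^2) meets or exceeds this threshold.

Need r·√(n−2)/√(1−r²) ≥ 2.576
√(n−2) ≥ 2.576·√(1−0.2209) / 0.47 = 2.576·0.882666 / 0.47 = 4.8378
n−2 ≥ 23.4043  ⇒  n ≥ 25.4043
Smallest integer n = 26

26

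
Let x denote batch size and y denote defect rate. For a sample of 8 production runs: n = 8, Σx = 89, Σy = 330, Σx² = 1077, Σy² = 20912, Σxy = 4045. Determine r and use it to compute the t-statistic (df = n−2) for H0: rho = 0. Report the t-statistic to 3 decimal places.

1.302

S_xy = nΣxy − ΣxΣy = 8·4045 − 89·330 = 32360 − 29370 = 2990
S_xx = nΣx² − (Σx)² = 8·1077 − 89² = 8616 − 7921 = 695
S_yy = nΣy² − (Σy)² = 8·20912 − 330² = 167296 − 108900 = 58396
r = S_xy / √(S_xx·S_yy) = 2990 / √(695·58396) = 2990 / √40585220 = 2990 / 6370.6530 = 0.4693
t = r·√(n−2)/√(1−r²) = 0.4693·√6 / √(1−0.220242) = 1.149546 / 0.883039 = 1.302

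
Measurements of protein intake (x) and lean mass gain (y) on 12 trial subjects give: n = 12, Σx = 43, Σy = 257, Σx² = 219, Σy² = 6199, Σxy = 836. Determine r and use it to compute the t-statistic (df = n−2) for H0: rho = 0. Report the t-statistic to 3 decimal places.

Numerator: nΣxy − (Σx)(Σy) = 12·836 − (43)(257) = -1019
Denominator: √[(nΣx²−(Σx)²)(nΣy²−(Σy)²)]
  nΣx²−(Σx)² = 12·219 − 1849 = 779;  nΣy²−(Σy)² = 12·6199 − 66049 = 8339
  √(779·8339) = √6496081 = 2548.7411
r = -1019 / 2548.7411 = -0.3998
t = r·√(n−2)/√(1−r²) = -0.3998·√10 / √(1−0.159840) = -1.264279 / 0.916602 = -1.379

-1.379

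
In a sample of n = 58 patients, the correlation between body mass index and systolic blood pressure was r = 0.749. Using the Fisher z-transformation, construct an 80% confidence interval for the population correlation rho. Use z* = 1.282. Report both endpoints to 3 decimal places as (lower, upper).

(0.663, 0.816)

Fisher z: z_r = atanh(r) = ½·ln((1+0.749)/(1−0.749)) = 0.970673
SE(z) = 1/√(n−3) = 1/√55 = 0.134840
80% ⇒ z* = 1.282; margin = 1.282·0.134840 = 0.172865
CI on z-scale: (0.797808, 1.143538)
Back-transform: tanh(0.797808) = 0.662810, tanh(1.143538) = 0.815602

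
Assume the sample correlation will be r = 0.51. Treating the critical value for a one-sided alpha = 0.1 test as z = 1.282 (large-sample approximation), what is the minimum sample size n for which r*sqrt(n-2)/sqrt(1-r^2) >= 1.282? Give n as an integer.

r√(n−2)/√(1−r²) ≥ 1.282  ⇔  n−2 ≥ (1.282)²·(1−r²)/r²
(1−r²)/r² = (1−0.2601)/0.2601 = 2.8447
n ≥ 2 + 1.643524·2.8447 = 2 + 4.6753 = 6.6753
⌈6.6753⌉ = 7

7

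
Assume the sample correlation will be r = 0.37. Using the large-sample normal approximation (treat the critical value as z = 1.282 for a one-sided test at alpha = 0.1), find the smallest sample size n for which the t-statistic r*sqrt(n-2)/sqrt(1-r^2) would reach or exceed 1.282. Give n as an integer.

r√(n−2)/√(1−r²) ≥ 1.282  ⇔  n−2 ≥ (1.282)²·(1−r²)/r²
(1−r²)/r² = (1−0.1369)/0.1369 = 6.3046
n ≥ 2 + 1.643524·6.3046 = 2 + 10.3618 = 12.3618
⌈12.3618⌉ = 13

13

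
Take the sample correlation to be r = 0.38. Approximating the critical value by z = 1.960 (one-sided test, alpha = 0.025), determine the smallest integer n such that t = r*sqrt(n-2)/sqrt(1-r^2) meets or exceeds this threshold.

Need r·√(n−2)/√(1−r²) ≥ 1.960
√(n−2) ≥ 1.960·√(1−0.1444) / 0.38 = 1.960·0.924986 / 0.38 = 4.7710
n−2 ≥ 22.7624  ⇒  n ≥ 24.7624
Smallest integer n = 25

25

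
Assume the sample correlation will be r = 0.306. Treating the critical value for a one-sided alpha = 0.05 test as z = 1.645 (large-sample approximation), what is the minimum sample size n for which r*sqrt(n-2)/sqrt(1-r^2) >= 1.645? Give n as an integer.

29

Need r·√(n−2)/√(1−r²) ≥ 1.645
√(n−2) ≥ 1.645·√(1−0.093636) / 0.306 = 1.645·0.952032 / 0.306 = 5.1179
n−2 ≥ 26.1929  ⇒  n ≥ 28.1929
Smallest integer n = 29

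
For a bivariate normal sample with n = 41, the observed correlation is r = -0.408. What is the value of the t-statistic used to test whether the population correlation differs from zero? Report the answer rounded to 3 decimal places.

1 − r² = 1 − 0.166464 = 0.833536;  √(1−r²) = 0.912982
√(n−2) = √39 = 6.244998
t = r·√(n−2)/√(1−r²) = -0.408 · 6.244998 / 0.912982 = -2.791

-2.791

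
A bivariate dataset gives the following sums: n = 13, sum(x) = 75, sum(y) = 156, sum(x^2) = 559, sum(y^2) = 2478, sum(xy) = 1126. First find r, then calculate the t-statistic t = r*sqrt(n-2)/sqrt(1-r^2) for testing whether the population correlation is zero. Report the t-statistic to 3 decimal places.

S_xy = nΣxy − ΣxΣy = 13·1126 − 75·156 = 14638 − 11700 = 2938
S_xx = nΣx² − (Σx)² = 13·559 − 75² = 7267 − 5625 = 1642
S_yy = nΣy² − (Σy)² = 13·2478 − 156² = 32214 − 24336 = 7878
r = S_xy / √(S_xx·S_yy) = 2938 / √(1642·7878) = 2938 / √12935676 = 2938 / 3596.6201 = 0.8169
t = r·√(n−2)/√(1−r²) = 0.8169·√11 / √(1−0.667326) = 2.709351 / 0.576779 = 4.697

4.697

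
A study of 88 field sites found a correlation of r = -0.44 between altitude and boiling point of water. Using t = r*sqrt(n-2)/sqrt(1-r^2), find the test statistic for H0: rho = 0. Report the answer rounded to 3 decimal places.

t = r·√(n−2) / √(1−r²) with r = -0.44, n = 88
  = -0.44·√86 / √(1 − 0.1936)
  = -0.44·9.273618 / 0.897998
  = -4.080392 / 0.897998 = -4.544

-4.544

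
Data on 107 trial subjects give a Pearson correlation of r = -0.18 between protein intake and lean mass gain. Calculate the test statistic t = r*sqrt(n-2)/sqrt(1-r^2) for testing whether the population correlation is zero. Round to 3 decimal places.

-1.875

t = r·√(n−2) / √(1−r²) with r = -0.18, n = 107
  = -0.18·√105 / √(1 − 0.0324)
  = -0.18·10.246951 / 0.983667
  = -1.844451 / 0.983667 = -1.875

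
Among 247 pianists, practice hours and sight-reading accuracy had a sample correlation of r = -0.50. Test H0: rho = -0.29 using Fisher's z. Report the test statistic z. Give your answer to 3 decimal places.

Fisher z: atanh(-0.50) = -0.549306, atanh(-0.29) = -0.298566
z = (z_r − z_0)·√(n−3) = (-0.549306 − (-0.298566))·√244 = -0.250740 · 15.620499 = -3.917

-3.917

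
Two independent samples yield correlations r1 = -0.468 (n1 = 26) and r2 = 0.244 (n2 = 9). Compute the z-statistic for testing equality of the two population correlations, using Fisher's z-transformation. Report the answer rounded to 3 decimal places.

Fisher z-transforms: z1 = atanh(-0.468) = -0.507506, z2 = atanh(0.244) = 0.249023; difference d = -0.756529
Var(d) = 1/23 + 1/6 = 0.0434783 + 0.1666667 = 0.2101450
z = d/√Var(d) = -0.756529 / √0.2101450 = -0.756529 / 0.458416 = -1.650

-1.650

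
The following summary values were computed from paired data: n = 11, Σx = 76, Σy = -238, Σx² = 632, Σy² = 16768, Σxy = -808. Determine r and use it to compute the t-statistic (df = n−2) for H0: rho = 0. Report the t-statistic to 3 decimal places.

S_xy = nΣxy − ΣxΣy = 11·(-808) − 76·(-238) = -8888 − (-18088) = 9200
S_xx = nΣx² − (Σx)² = 11·632 − 76² = 6952 − 5776 = 1176
S_yy = nΣy² − (Σy)² = 11·16768 − (-238)² = 184448 − 56644 = 127804
r = S_xy / √(S_xx·S_yy) = 9200 / √(1176·127804) = 9200 / √150297504 = 9200 / 12259.5882 = 0.7504
t = r·√(n−2)/√(1−r²) = 0.7504·√9 / √(1−0.563100) = 2.251200 / 0.660984 = 3.406

3.406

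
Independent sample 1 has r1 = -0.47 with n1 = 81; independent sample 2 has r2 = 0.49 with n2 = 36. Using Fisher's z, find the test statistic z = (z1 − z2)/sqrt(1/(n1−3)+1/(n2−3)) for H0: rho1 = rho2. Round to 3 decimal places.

-5.038

z1 = atanh(-0.47) = -0.510070,  z2 = atanh(0.49) = 0.536060
SE = √(1/(n1−3) + 1/(n2−3)) = √(1/78 + 1/33) = √(0.0128205 + 0.0303030) = √0.0431235 = 0.207662
z = (z1 − z2)/SE = (-0.510070 − 0.536060) / 0.207662 = -1.046130 / 0.207662 = -5.038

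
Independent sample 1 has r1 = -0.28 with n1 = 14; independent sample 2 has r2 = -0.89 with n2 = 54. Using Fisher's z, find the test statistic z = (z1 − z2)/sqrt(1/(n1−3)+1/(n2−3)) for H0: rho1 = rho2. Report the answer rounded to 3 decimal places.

z1 = atanh(-0.28) = -0.287682,  z2 = atanh(-0.89) = -1.421926
SE = √(1/(n1−3) + 1/(n2−3)) = √(1/11 + 1/51) = √(0.0909091 + 0.0196078) = √0.1105169 = 0.332441
z = (z1 − z2)/SE = (-0.287682 − (-1.421926)) / 0.332441 = 1.134244 / 0.332441 = 3.412

3.412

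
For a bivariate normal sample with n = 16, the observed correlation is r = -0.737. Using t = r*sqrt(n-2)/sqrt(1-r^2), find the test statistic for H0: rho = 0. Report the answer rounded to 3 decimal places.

-4.080

t = r·√(n−2) / √(1−r²) with r = -0.737, n = 16
  = -0.737·√14 / √(1 − 0.543169)
  = -0.737·3.741657 / 0.675893
  = -2.757601 / 0.675893 = -4.080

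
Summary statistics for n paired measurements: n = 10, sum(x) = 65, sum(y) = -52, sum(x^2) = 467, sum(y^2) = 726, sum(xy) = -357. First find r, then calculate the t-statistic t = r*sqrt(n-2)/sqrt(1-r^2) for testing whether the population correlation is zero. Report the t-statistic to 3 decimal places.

-0.381

Numerator: nΣxy − (Σx)(Σy) = 10·(-357) − (65)(-52) = -190
Denominator: √[(nΣx²−(Σx)²)(nΣy²−(Σy)²)]
  nΣx²−(Σx)² = 10·467 − 4225 = 445;  nΣy²−(Σy)² = 10·726 − 2704 = 4556
  √(445·4556) = √2027420 = 1423.8750
r = -190 / 1423.8750 = -0.1334
t = r·√(n−2)/√(1−r²) = -0.1334·√8 / √(1−0.017796) = -0.377312 / 0.991062 = -0.381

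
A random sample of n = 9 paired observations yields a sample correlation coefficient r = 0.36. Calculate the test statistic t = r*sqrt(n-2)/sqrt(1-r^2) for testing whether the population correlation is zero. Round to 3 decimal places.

t = r·√(n−2) / √(1−r²) with r = 0.36, n = 9
  = 0.36·√7 / √(1 − 0.1296)
  = 0.36·2.645751 / 0.932952
  = 0.952470 / 0.932952 = 1.021

1.021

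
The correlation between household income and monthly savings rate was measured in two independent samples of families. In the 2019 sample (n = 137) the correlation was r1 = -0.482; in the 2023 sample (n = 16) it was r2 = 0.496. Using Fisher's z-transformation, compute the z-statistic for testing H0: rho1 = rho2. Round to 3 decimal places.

z1 = atanh(-0.482) = -0.525586,  z2 = atanh(0.496) = 0.543987
SE = √(1/(n1−3) + 1/(n2−3)) = √(1/134 + 1/13) = √(0.0074627 + 0.0769231) = √0.0843858 = 0.290492
z = (z1 − z2)/SE = (-0.525586 − 0.543987) / 0.290492 = -1.069573 / 0.290492 = -3.682

-3.682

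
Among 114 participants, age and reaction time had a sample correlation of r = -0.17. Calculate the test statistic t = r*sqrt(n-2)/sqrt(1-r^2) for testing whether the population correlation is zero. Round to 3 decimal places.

-1.826

t = r·√(n−2) / √(1−r²) with r = -0.17, n = 114
  = -0.17·√112 / √(1 − 0.0289)
  = -0.17·10.583005 / 0.985444
  = -1.799111 / 0.985444 = -1.826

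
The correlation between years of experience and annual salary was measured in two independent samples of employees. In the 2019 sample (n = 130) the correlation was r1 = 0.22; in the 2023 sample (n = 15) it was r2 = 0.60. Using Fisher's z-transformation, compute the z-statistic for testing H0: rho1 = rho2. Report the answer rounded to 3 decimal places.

-1.555

Fisher z-transforms: z1 = atanh(0.22) = 0.223656, z2 = atanh(0.60) = 0.693147; difference d = -0.469491
Var(d) = 1/127 + 1/12 = 0.0078740 + 0.0833333 = 0.0912073
z = d/√Var(d) = -0.469491 / √0.0912073 = -0.469491 / 0.302005 = -1.555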